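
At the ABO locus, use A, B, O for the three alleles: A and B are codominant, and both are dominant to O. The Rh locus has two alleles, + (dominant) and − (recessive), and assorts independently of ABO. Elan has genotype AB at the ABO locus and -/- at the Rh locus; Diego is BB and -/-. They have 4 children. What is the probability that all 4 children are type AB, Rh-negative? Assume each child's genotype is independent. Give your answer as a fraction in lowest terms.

ABO cross AB × BB → 1/2 B, 1/2 AB.
Rh cross -/- × -/- → 1 Rh-; so P(type AB, Rh-negative) = 1/2 × 1 = 1/2 per child.
All 4 independent: (1/2)^4 = 1/16.

1/16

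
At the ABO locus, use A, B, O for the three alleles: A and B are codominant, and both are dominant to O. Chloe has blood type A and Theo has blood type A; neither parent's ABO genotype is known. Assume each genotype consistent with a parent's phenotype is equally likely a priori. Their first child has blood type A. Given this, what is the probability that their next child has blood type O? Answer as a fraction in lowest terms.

1/20

Possible genotypes: Chloe ∈ {AA, AO}; Theo ∈ {AA, AO}.
Weight each parental genotype pair by prior × P(type-A child):
  AA × AA: posterior weight 4/15; P(next child type O) = 0.
  AA × AO: posterior weight 4/15; P(next child type O) = 0.
  AO × AA: posterior weight 4/15; P(next child type O) = 0.
  AO × AO: posterior weight 1/5; P(next child type O) = 1/4.
Weighted sum = 1/20.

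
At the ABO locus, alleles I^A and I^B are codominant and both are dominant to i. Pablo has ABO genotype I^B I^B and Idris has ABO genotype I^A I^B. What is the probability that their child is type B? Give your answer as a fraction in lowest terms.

ABO cross I^B I^B × I^A I^B → offspring phenotypes: 1/2 B, 1/2 AB.
So P(type B) = 1/2.

1/2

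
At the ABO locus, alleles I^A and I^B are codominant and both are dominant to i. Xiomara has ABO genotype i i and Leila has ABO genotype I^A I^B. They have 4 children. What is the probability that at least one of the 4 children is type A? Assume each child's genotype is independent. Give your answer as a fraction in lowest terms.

15/16

ABO cross i i × I^A I^B → 1/2 A, 1/2 B.
So P(type A) = 1/2 per child.
P(none) = (1/2)^4 = 1/16; P(at least one) = 1 − 1/16 = 15/16.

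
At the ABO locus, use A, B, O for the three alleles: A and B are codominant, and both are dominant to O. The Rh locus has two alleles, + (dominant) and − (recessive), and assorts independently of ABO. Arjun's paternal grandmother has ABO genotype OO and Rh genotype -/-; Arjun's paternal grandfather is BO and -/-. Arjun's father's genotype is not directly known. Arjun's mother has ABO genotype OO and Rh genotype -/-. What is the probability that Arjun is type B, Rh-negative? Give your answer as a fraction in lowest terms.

Arjun's father's ABO genotype from OO × BO: 1/2 BO, 1/2 OO.
Crossing each possibility with the mother OO and summing P(type B): 1/2·1/2 + 1/2·0 = 1/4.
Similarly for Rh via the father's Rh distribution: P(Rh-) = 1.
Independent loci: 1/4 × 1 = 1/4.

1/4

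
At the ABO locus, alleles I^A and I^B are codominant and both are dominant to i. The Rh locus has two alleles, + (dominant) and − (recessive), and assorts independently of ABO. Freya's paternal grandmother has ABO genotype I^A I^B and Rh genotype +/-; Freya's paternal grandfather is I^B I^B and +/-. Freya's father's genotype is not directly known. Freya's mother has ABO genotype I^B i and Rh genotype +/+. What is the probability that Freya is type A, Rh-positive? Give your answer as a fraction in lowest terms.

1/8

Freya's father's ABO genotype from I^A I^B × I^B I^B: 1/2 I^A I^B, 1/2 I^B I^B.
Crossing each possibility with the mother I^B i and summing P(type A): 1/2·1/4 + 1/2·0 = 1/8.
Similarly for Rh via the father's Rh distribution: P(Rh+) = 1.
Independent loci: 1/8 × 1 = 1/8.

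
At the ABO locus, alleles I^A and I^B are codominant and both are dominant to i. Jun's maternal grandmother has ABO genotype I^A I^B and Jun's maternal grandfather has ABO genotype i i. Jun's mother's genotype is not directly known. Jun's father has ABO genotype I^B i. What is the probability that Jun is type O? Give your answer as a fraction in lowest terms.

1/4

Jun's mother's ABO genotype from I^A I^B × i i: 1/2 I^A i, 1/2 I^B i.
Crossing each possibility with the father I^B i and summing P(type O): 1/2·1/4 + 1/2·1/4 = 1/4.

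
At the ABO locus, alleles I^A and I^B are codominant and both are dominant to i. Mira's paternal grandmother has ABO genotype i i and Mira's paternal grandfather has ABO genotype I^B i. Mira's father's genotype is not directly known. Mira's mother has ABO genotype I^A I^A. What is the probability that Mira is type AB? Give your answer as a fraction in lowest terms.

1/4

Mira's father's ABO genotype from i i × I^B i: 1/2 I^B i, 1/2 i i.
Crossing each possibility with the mother I^A I^A and summing P(type AB): 1/2·1/2 + 1/2·0 = 1/4.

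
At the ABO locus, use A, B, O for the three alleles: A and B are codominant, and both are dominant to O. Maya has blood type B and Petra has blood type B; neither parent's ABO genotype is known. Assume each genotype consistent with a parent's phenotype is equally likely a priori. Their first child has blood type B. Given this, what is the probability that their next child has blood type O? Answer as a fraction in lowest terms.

1/20

Possible genotypes: Maya ∈ {BB, BO}; Petra ∈ {BB, BO}.
Weight each parental genotype pair by prior × P(type-B child):
  BB × BB: posterior weight 4/15; P(next child type O) = 0.
  BB × BO: posterior weight 4/15; P(next child type O) = 0.
  BO × BB: posterior weight 4/15; P(next child type O) = 0.
  BO × BO: posterior weight 1/5; P(next child type O) = 1/4.
Weighted sum = 1/20.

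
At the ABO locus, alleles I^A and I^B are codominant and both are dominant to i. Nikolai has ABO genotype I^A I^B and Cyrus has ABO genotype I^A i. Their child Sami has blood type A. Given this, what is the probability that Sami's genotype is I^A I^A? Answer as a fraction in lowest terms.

Cross I^A I^B × I^A i → 1/4 I^A I^A, 1/4 I^A I^B, 1/4 I^A i, 1/4 I^B i.
Type-A genotypes among offspring: I^A I^A (1/4), I^A i (1/4); total 1/2.
P(I^A I^A | type A) = (1/4) / (1/2) = 1/2.

1/2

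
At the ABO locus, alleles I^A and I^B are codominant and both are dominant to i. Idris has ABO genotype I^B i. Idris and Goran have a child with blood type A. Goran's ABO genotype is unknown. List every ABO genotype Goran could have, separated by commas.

For each candidate genotype of Goran, check whether crossing it with I^B i can produce every observed child phenotype.
  I^A I^A → possible child types {A, AB} ✓
  I^A I^B → possible child types {A, B, AB} ✓
  I^A i → possible child types {O, A, B, AB} ✓
  I^B I^B → possible child types {B} ✗
  I^B i → possible child types {O, B} ✗
  i i → possible child types {O, B} ✗

I^A I^A, I^A I^B, I^A i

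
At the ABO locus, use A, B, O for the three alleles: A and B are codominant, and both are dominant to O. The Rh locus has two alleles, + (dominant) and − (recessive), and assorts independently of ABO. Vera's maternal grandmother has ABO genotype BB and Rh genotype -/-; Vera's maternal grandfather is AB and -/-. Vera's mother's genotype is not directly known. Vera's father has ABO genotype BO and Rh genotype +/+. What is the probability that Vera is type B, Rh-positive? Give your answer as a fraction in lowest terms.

Vera's mother's ABO genotype from BB × AB: 1/2 AB, 1/2 BB.
Crossing each possibility with the father BO and summing P(type B): 1/2·1/2 + 1/2·1 = 3/4.
Similarly for Rh via the mother's Rh distribution: P(Rh+) = 1.
Independent loci: 3/4 × 1 = 3/4.

3/4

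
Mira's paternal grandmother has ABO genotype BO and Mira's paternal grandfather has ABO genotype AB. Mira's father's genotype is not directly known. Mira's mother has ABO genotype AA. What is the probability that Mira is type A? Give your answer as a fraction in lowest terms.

1/2

Mira's father's ABO genotype from BO × AB: 1/4 AB, 1/4 AO, 1/4 BB, 1/4 BO.
Crossing each possibility with the mother AA and summing P(type A): 1/4·1/2 + 1/4·1 + 1/4·0 + 1/4·1/2 = 1/2.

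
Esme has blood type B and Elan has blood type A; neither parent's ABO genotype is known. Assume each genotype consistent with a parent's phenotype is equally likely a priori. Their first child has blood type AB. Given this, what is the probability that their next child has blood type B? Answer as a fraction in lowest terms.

Possible genotypes: Esme ∈ {I^B I^B, I^B i}; Elan ∈ {I^A I^A, I^A i}.
Weight each parental genotype pair by prior × P(type-AB child):
  I^B I^B × I^A I^A: posterior weight 4/9; P(next child type B) = 0.
  I^B I^B × I^A i: posterior weight 2/9; P(next child type B) = 1/2.
  I^B i × I^A I^A: posterior weight 2/9; P(next child type B) = 0.
  I^B i × I^A i: posterior weight 1/9; P(next child type B) = 1/4.
Weighted sum = 5/36.

5/36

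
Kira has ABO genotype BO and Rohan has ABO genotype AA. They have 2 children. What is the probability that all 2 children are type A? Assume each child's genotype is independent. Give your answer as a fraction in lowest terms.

1/4

ABO cross BO × AA → 1/2 A, 1/2 AB.
So P(type A) = 1/2 per child.
All 2 independent: (1/2)^2 = 1/4.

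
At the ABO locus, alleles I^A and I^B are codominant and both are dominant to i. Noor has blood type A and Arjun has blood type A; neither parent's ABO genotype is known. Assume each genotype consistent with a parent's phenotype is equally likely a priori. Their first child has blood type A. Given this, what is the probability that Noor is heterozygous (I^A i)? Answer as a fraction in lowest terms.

Possible genotypes: Noor ∈ {I^A I^A, I^A i}; Arjun ∈ {I^A I^A, I^A i}.
Weight each parental genotype pair by prior × P(type-A child):
  I^A I^A × I^A I^A: posterior weight 4/15.
  I^A I^A × I^A i: posterior weight 4/15.
  I^A i × I^A I^A: posterior weight 4/15.
  I^A i × I^A i: posterior weight 1/5.
Sum the posterior weight over pairs where Noor is I^A i: 7/15.

7/15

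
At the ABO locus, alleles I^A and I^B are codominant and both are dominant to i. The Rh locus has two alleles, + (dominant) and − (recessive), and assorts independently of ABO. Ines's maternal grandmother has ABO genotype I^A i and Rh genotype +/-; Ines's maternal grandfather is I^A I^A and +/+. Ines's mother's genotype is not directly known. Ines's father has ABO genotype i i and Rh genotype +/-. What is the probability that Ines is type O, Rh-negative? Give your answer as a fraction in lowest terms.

Ines's mother's ABO genotype from I^A i × I^A I^A: 1/2 I^A I^A, 1/2 I^A i.
Crossing each possibility with the father i i and summing P(type O): 1/2·0 + 1/2·1/2 = 1/4.
Similarly for Rh via the mother's Rh distribution: P(Rh-) = 1/8.
Independent loci: 1/4 × 1/8 = 1/32.

1/32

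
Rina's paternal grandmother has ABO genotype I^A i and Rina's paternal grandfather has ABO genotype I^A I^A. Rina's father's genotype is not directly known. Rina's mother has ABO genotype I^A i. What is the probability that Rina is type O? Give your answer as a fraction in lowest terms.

Rina's father's ABO genotype from I^A i × I^A I^A: 1/2 I^A I^A, 1/2 I^A i.
Crossing each possibility with the mother I^A i and summing P(type O): 1/2·0 + 1/2·1/4 = 1/8.

1/8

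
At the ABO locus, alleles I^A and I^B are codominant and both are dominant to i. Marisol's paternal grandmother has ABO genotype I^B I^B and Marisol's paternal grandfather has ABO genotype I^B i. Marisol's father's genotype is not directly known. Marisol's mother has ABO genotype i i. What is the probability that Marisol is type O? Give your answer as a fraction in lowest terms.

1/4

Marisol's father's ABO genotype from I^B I^B × I^B i: 1/2 I^B I^B, 1/2 I^B i.
Crossing each possibility with the mother i i and summing P(type O): 1/2·0 + 1/2·1/2 = 1/4.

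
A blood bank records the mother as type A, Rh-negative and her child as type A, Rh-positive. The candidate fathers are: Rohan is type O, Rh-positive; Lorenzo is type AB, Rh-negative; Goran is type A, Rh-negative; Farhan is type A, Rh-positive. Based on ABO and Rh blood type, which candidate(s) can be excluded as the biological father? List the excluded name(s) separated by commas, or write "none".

Lorenzo, Goran

A candidate is excluded only if no genotype consistent with his phenotype could produce a type A, Rh-positive child with a type A, Rh-negative mother.
Lorenzo (type AB, Rh-): no genotype consistent with that phenotype can produce a type-A Rh+ child with a type-A mother.
Goran (type A, Rh-): no genotype consistent with that phenotype can produce a type-A Rh+ child with a type-A mother.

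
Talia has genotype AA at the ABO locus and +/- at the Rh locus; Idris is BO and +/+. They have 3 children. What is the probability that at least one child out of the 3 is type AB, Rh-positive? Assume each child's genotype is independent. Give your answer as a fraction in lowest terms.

ABO cross AA × BO → 1/2 A, 1/2 AB.
Rh cross +/- × +/+ → 1 Rh+; so P(type AB, Rh-positive) = 1/2 × 1 = 1/2 per child.
P(none) = (1/2)^3 = 1/8; P(at least one) = 1 − 1/8 = 7/8.

7/8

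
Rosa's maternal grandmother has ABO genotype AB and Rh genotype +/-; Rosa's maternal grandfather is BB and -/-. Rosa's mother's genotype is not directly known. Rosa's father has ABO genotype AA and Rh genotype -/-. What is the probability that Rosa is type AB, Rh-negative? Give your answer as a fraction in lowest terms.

Rosa's mother's ABO genotype from AB × BB: 1/2 AB, 1/2 BB.
Crossing each possibility with the father AA and summing P(type AB): 1/2·1/2 + 1/2·1 = 3/4.
Similarly for Rh via the mother's Rh distribution: P(Rh-) = 3/4.
Independent loci: 3/4 × 3/4 = 9/16.

9/16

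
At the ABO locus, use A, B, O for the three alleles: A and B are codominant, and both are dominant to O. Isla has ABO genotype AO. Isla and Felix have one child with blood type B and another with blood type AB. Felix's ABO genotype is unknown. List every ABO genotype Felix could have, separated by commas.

For each candidate genotype of Felix, check whether crossing it with AO can produce every observed child phenotype.
  AA → possible child types {A} ✗
  AB → possible child types {A, B, AB} ✓
  AO → possible child types {O, A} ✗
  BB → possible child types {B, AB} ✓
  BO → possible child types {O, A, B, AB} ✓
  OO → possible child types {O, A} ✗

AB, BB, BO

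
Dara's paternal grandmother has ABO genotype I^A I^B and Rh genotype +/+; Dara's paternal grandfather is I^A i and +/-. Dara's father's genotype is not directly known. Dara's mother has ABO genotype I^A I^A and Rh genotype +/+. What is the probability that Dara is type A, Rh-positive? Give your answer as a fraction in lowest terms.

Dara's father's ABO genotype from I^A I^B × I^A i: 1/4 I^A I^A, 1/4 I^A I^B, 1/4 I^A i, 1/4 I^B i.
Crossing each possibility with the mother I^A I^A and summing P(type A): 1/4·1 + 1/4·1/2 + 1/4·1 + 1/4·1/2 = 3/4.
Similarly for Rh via the father's Rh distribution: P(Rh+) = 1.
Independent loci: 3/4 × 1 = 3/4.

3/4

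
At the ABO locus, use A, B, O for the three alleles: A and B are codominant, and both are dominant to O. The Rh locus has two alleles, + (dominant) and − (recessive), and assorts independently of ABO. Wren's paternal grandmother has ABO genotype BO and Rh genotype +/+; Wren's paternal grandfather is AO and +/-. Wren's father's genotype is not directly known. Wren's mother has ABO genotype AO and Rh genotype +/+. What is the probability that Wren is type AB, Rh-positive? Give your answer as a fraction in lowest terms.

1/8

Wren's father's ABO genotype from BO × AO: 1/4 AB, 1/4 AO, 1/4 BO, 1/4 OO.
Crossing each possibility with the mother AO and summing P(type AB): 1/4·1/4 + 1/4·0 + 1/4·1/4 + 1/4·0 = 1/8.
Similarly for Rh via the father's Rh distribution: P(Rh+) = 1.
Independent loci: 1/8 × 1 = 1/8.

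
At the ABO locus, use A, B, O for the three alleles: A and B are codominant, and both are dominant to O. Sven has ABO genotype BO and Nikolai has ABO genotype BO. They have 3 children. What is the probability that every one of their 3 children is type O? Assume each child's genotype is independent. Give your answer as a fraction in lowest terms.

1/64

ABO cross BO × BO → 1/4 O, 3/4 B.
So P(type O) = 1/4 per child.
All 3 independent: (1/4)^3 = 1/64.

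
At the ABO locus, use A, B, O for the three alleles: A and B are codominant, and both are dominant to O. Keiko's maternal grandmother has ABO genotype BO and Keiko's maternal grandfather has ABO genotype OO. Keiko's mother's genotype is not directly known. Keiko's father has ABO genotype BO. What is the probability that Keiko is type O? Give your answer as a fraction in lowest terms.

3/8

Keiko's mother's ABO genotype from BO × OO: 1/2 BO, 1/2 OO.
Crossing each possibility with the father BO and summing P(type O): 1/2·1/4 + 1/2·1/2 = 3/8.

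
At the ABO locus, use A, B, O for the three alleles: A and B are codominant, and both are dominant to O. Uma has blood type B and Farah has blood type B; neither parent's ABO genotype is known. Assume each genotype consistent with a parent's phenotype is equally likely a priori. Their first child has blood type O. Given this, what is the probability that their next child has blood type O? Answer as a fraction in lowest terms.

Possible genotypes: Uma ∈ {BB, BO}; Farah ∈ {BB, BO}.
Weight each parental genotype pair by prior × P(type-O child):
  BO × BO: posterior weight 1; P(next child type O) = 1/4.
Weighted sum = 1/4.

1/4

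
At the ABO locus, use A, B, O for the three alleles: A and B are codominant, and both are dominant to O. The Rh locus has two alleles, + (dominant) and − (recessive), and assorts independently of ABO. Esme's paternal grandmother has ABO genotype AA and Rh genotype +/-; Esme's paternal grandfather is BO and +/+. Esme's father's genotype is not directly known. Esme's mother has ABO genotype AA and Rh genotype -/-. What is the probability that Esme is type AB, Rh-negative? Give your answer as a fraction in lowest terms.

1/16

Esme's father's ABO genotype from AA × BO: 1/2 AB, 1/2 AO.
Crossing each possibility with the mother AA and summing P(type AB): 1/2·1/2 + 1/2·0 = 1/4.
Similarly for Rh via the father's Rh distribution: P(Rh-) = 1/4.
Independent loci: 1/4 × 1/4 = 1/16.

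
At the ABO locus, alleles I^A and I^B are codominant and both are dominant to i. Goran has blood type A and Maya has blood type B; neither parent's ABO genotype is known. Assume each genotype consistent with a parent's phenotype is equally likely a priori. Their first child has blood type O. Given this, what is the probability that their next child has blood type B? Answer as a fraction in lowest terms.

1/4

Possible genotypes: Goran ∈ {I^A I^A, I^A i}; Maya ∈ {I^B I^B, I^B i}.
Weight each parental genotype pair by prior × P(type-O child):
  I^A i × I^B i: posterior weight 1; P(next child type B) = 1/4.
Weighted sum = 1/4.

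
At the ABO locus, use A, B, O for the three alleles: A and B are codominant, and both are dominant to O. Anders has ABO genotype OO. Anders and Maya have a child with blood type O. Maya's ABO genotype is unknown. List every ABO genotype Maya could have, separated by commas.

For each candidate genotype of Maya, check whether crossing it with OO can produce every observed child phenotype.
  AA → possible child types {A} ✗
  AB → possible child types {A, B} ✗
  AO → possible child types {O, A} ✓
  BB → possible child types {B} ✗
  BO → possible child types {O, B} ✓
  OO → possible child types {O} ✓

AO, BO, OO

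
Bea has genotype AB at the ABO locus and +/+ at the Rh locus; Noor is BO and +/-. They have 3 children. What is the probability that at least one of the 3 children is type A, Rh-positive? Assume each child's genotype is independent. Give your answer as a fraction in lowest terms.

ABO cross AB × BO → 1/4 A, 1/2 B, 1/4 AB.
Rh cross +/+ × +/- → 1 Rh+; so P(type A, Rh-positive) = 1/4 × 1 = 1/4 per child.
P(none) = (3/4)^3 = 27/64; P(at least one) = 1 − 27/64 = 37/64.

37/64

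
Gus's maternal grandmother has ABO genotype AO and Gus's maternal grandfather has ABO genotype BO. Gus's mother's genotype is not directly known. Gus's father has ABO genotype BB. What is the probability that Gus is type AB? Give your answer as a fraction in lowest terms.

1/4

Gus's mother's ABO genotype from AO × BO: 1/4 AB, 1/4 AO, 1/4 BO, 1/4 OO.
Crossing each possibility with the father BB and summing P(type AB): 1/4·1/2 + 1/4·1/2 + 1/4·0 + 1/4·0 = 1/4.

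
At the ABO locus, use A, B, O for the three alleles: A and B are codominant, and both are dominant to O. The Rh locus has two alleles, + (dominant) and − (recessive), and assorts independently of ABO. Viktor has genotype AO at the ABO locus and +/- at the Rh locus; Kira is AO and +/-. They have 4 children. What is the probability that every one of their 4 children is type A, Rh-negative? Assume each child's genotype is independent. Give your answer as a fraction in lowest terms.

81/65536

ABO cross AO × AO → 1/4 O, 3/4 A.
Rh cross +/- × +/- → 3/4 Rh+, 1/4 Rh-; so P(type A, Rh-negative) = 3/4 × 1/4 = 3/16 per child.
All 4 independent: (3/16)^4 = 81/65536.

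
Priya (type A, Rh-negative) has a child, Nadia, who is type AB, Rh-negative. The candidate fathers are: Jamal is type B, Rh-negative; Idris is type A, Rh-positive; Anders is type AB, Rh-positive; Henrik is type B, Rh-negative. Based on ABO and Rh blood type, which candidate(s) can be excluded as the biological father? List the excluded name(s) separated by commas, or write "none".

Idris

A candidate is excluded only if no genotype consistent with his phenotype could produce a type AB, Rh-negative child with a type A, Rh-negative mother.
Idris (type A, Rh+): no genotype consistent with that phenotype can produce a type-AB Rh- child with a type-A mother.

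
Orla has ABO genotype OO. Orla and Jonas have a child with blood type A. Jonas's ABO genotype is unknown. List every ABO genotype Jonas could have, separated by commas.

For each candidate genotype of Jonas, check whether crossing it with OO can produce every observed child phenotype.
  AA → possible child types {A} ✓
  AB → possible child types {A, B} ✓
  AO → possible child types {O, A} ✓
  BB → possible child types {B} ✗
  BO → possible child types {O, B} ✗
  OO → possible child types {O} ✗

AA, AB, AO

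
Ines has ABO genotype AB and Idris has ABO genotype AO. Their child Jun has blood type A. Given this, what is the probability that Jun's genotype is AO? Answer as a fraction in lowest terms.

1/2

Cross AB × AO → 1/4 AA, 1/4 AB, 1/4 AO, 1/4 BO.
Type-A genotypes among offspring: AA (1/4), AO (1/4); total 1/2.
P(AO | type A) = (1/4) / (1/2) = 1/2.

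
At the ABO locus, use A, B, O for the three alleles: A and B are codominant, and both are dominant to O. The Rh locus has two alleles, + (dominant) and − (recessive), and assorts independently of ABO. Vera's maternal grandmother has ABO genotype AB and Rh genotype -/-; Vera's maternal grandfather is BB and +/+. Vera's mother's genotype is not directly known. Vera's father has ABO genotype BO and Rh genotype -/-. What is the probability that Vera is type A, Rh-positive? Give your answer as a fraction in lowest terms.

1/16

Vera's mother's ABO genotype from AB × BB: 1/2 AB, 1/2 BB.
Crossing each possibility with the father BO and summing P(type A): 1/2·1/4 + 1/2·0 = 1/8.
Similarly for Rh via the mother's Rh distribution: P(Rh+) = 1/2.
Independent loci: 1/8 × 1/2 = 1/16.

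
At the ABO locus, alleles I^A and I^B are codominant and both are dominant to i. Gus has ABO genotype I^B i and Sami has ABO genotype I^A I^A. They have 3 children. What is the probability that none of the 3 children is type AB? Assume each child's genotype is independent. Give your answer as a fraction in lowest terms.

ABO cross I^B i × I^A I^A → 1/2 A, 1/2 AB.
So P(type AB) = 1/2 per child.
P(not type AB) = 1/2 for one child; (1/2)^3 = 1/8.

1/8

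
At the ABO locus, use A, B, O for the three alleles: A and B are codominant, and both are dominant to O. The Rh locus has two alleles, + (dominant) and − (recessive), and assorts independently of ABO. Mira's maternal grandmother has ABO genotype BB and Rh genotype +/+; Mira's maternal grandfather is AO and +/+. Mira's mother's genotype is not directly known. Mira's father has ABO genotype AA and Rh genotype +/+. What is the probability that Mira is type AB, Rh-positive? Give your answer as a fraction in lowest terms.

1/2

Mira's mother's ABO genotype from BB × AO: 1/2 AB, 1/2 BO.
Crossing each possibility with the father AA and summing P(type AB): 1/2·1/2 + 1/2·1/2 = 1/2.
Similarly for Rh via the mother's Rh distribution: P(Rh+) = 1.
Independent loci: 1/2 × 1 = 1/2.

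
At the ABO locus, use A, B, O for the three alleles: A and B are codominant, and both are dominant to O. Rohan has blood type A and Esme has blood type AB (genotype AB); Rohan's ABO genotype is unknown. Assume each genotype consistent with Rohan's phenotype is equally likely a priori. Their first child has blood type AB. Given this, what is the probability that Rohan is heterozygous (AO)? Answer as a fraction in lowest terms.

1/3

Possible genotypes: Rohan ∈ {AA, AO}; Esme ∈ {AB}.
Weight each parental genotype pair by prior × P(type-AB child):
  AA × AB: posterior weight 2/3.
  AO × AB: posterior weight 1/3.
Sum the posterior weight over pairs where Rohan is AO: 1/3.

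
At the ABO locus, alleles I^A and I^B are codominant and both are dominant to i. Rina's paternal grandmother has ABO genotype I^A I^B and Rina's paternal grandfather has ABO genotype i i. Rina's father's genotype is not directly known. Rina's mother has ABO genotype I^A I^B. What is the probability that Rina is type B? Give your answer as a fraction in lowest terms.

Rina's father's ABO genotype from I^A I^B × i i: 1/2 I^A i, 1/2 I^B i.
Crossing each possibility with the mother I^A I^B and summing P(type B): 1/2·1/4 + 1/2·1/2 = 3/8.

3/8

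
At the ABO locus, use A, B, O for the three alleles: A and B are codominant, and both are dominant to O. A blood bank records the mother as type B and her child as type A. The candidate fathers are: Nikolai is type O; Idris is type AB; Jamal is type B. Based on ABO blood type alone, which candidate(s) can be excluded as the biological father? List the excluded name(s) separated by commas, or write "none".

A candidate is excluded only if no genotype consistent with his phenotype could produce a type A child with a type B mother.
Nikolai (type O): no genotype consistent with that phenotype can produce a type-A child with a type-B mother.
Jamal (type B): no genotype consistent with that phenotype can produce a type-A child with a type-B mother.

Nikolai, Jamal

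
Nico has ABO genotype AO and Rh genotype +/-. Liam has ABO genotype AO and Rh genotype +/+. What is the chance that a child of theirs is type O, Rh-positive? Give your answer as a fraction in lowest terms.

ABO cross AO × AO → offspring phenotypes: 1/4 O, 3/4 A.
Rh cross +/- × +/+ → 1 Rh+.
Independent loci: P(type O, Rh-positive) = 1/4 × 1 = 1/4.

1/4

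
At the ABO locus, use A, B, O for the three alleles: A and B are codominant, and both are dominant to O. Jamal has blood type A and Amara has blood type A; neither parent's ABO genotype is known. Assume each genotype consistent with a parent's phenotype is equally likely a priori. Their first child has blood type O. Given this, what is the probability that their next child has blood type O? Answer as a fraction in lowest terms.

1/4

Possible genotypes: Jamal ∈ {AA, AO}; Amara ∈ {AA, AO}.
Weight each parental genotype pair by prior × P(type-O child):
  AO × AO: posterior weight 1; P(next child type O) = 1/4.
Weighted sum = 1/4.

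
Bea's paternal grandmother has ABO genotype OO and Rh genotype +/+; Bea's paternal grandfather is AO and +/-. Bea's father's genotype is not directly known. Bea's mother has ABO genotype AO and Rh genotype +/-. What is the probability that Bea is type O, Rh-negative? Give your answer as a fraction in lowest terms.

Bea's father's ABO genotype from OO × AO: 1/2 AO, 1/2 OO.
Crossing each possibility with the mother AO and summing P(type O): 1/2·1/4 + 1/2·1/2 = 3/8.
Similarly for Rh via the father's Rh distribution: P(Rh-) = 1/8.
Independent loci: 3/8 × 1/8 = 3/64.

3/64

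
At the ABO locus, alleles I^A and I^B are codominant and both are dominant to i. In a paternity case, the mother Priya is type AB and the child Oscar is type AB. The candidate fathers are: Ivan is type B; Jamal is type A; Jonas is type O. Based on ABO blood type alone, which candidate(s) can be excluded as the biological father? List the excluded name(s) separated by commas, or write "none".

A candidate is excluded only if no genotype consistent with his phenotype could produce a type AB child with a type AB mother.
Jonas (type O): no genotype consistent with that phenotype can produce a type-AB child with a type-AB mother.

Jonas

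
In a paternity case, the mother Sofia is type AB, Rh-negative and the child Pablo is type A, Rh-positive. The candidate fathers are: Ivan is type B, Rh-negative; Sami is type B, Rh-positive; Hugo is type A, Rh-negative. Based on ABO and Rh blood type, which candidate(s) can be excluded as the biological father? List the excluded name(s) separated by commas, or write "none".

A candidate is excluded only if no genotype consistent with his phenotype could produce a type A, Rh-positive child with a type AB, Rh-negative mother.
Ivan (type B, Rh-): no genotype consistent with that phenotype can produce a type-A Rh+ child with a type-AB mother.
Hugo (type A, Rh-): no genotype consistent with that phenotype can produce a type-A Rh+ child with a type-AB mother.

Ivan, Hugo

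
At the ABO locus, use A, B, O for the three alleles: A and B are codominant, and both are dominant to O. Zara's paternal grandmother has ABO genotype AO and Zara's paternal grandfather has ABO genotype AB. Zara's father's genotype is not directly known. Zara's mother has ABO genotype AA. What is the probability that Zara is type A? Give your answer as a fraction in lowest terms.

Zara's father's ABO genotype from AO × AB: 1/4 AA, 1/4 AB, 1/4 AO, 1/4 BO.
Crossing each possibility with the mother AA and summing P(type A): 1/4·1 + 1/4·1/2 + 1/4·1 + 1/4·1/2 = 3/4.

3/4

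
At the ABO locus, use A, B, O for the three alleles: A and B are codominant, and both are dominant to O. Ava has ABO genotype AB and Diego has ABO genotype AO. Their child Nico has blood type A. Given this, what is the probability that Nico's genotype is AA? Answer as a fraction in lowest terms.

1/2

Cross AB × AO → 1/4 AA, 1/4 AB, 1/4 AO, 1/4 BO.
Type-A genotypes among offspring: AA (1/4), AO (1/4); total 1/2.
P(AA | type A) = (1/4) / (1/2) = 1/2.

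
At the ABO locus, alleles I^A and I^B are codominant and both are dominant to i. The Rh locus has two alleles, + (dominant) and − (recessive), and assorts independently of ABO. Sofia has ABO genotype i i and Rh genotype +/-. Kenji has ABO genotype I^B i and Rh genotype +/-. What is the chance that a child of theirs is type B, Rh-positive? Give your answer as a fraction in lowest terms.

3/8

ABO cross i i × I^B i → offspring phenotypes: 1/2 O, 1/2 B.
Rh cross +/- × +/- → 3/4 Rh+, 1/4 Rh-.
Independent loci: P(type B, Rh-positive) = 1/2 × 3/4 = 3/8.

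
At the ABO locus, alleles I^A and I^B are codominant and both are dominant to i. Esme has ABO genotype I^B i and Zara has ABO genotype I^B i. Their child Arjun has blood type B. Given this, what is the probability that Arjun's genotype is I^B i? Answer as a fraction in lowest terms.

2/3

Cross I^B i × I^B i → 1/4 I^B I^B, 1/2 I^B i, 1/4 i i.
Type-B genotypes among offspring: I^B I^B (1/4), I^B i (1/2); total 3/4.
P(I^B i | type B) = (1/2) / (3/4) = 2/3.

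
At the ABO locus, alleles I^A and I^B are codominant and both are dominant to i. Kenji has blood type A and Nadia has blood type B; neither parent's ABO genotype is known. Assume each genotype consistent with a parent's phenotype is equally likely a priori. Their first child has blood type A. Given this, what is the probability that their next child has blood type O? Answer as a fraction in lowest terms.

Possible genotypes: Kenji ∈ {I^A I^A, I^A i}; Nadia ∈ {I^B I^B, I^B i}.
Weight each parental genotype pair by prior × P(type-A child):
  I^A I^A × I^B i: posterior weight 2/3; P(next child type O) = 0.
  I^A i × I^B i: posterior weight 1/3; P(next child type O) = 1/4.
Weighted sum = 1/12.

1/12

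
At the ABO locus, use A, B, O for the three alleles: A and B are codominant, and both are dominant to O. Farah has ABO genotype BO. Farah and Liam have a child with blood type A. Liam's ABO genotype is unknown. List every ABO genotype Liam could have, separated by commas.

For each candidate genotype of Liam, check whether crossing it with BO can produce every observed child phenotype.
  AA → possible child types {A, AB} ✓
  AB → possible child types {A, B, AB} ✓
  AO → possible child types {O, A, B, AB} ✓
  BB → possible child types {B} ✗
  BO → possible child types {O, B} ✗
  OO → possible child types {O, B} ✗

AA, AB, AO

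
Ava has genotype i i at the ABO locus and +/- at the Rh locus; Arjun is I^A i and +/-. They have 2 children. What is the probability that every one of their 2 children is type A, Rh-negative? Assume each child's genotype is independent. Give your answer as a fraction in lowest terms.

ABO cross i i × I^A i → 1/2 O, 1/2 A.
Rh cross +/- × +/- → 3/4 Rh+, 1/4 Rh-; so P(type A, Rh-negative) = 1/2 × 1/4 = 1/8 per child.
All 2 independent: (1/8)^2 = 1/64.

1/64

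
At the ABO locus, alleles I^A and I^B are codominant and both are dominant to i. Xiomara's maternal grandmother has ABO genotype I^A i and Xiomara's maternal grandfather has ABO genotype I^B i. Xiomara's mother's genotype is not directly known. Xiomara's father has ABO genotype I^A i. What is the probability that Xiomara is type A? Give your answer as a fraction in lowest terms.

1/2

Xiomara's mother's ABO genotype from I^A i × I^B i: 1/4 I^A I^B, 1/4 I^A i, 1/4 I^B i, 1/4 i i.
Crossing each possibility with the father I^A i and summing P(type A): 1/4·1/2 + 1/4·3/4 + 1/4·1/4 + 1/4·1/2 = 1/2.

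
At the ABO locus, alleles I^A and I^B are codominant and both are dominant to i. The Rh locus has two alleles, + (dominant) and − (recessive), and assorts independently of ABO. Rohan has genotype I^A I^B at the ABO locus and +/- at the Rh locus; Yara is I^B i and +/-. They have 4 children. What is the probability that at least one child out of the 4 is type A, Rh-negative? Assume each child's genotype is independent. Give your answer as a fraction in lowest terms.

14911/65536

ABO cross I^A I^B × I^B i → 1/4 A, 1/2 B, 1/4 AB.
Rh cross +/- × +/- → 3/4 Rh+, 1/4 Rh-; so P(type A, Rh-negative) = 1/4 × 1/4 = 1/16 per child.
P(none) = (15/16)^4 = 50625/65536; P(at least one) = 1 − 50625/65536 = 14911/65536.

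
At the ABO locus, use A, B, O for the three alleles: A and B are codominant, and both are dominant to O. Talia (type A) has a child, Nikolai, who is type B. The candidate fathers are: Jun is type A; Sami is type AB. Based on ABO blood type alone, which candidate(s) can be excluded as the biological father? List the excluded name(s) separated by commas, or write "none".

A candidate is excluded only if no genotype consistent with his phenotype could produce a type B child with a type A mother.
Jun (type A): no genotype consistent with that phenotype can produce a type-B child with a type-A mother.

Jun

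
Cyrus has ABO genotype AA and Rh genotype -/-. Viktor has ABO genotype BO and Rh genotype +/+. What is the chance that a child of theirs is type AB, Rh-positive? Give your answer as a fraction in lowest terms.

ABO cross AA × BO → offspring phenotypes: 1/2 A, 1/2 AB.
Rh cross -/- × +/+ → 1 Rh+.
Independent loci: P(type AB, Rh-positive) = 1/2 × 1 = 1/2.

1/2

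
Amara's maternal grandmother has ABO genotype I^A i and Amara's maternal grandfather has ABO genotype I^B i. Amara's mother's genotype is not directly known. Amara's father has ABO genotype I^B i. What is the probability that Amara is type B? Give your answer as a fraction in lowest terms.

Amara's mother's ABO genotype from I^A i × I^B i: 1/4 I^A I^B, 1/4 I^A i, 1/4 I^B i, 1/4 i i.
Crossing each possibility with the father I^B i and summing P(type B): 1/4·1/2 + 1/4·1/4 + 1/4·3/4 + 1/4·1/2 = 1/2.

1/2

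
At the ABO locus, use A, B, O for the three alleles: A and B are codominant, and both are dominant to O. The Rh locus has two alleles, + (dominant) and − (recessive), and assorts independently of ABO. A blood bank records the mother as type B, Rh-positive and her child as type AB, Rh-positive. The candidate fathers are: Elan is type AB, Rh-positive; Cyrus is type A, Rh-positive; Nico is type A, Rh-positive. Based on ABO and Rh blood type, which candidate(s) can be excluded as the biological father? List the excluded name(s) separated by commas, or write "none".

A candidate is excluded only if no genotype consistent with his phenotype could produce a type AB, Rh-positive child with a type B, Rh-positive mother.
Every candidate has at least one consistent genotype combination, so none can be excluded.

none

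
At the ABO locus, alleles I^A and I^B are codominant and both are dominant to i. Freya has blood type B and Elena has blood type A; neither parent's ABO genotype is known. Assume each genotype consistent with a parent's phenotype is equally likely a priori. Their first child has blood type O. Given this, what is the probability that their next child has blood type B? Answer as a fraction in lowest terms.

Possible genotypes: Freya ∈ {I^B I^B, I^B i}; Elena ∈ {I^A I^A, I^A i}.
Weight each parental genotype pair by prior × P(type-O child):
  I^B i × I^A i: posterior weight 1; P(next child type B) = 1/4.
Weighted sum = 1/4.

1/4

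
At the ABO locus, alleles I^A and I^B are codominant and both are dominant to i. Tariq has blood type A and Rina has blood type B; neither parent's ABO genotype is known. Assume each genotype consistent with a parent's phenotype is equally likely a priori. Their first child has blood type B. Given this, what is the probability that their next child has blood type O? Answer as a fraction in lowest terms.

1/12

Possible genotypes: Tariq ∈ {I^A I^A, I^A i}; Rina ∈ {I^B I^B, I^B i}.
Weight each parental genotype pair by prior × P(type-B child):
  I^A i × I^B I^B: posterior weight 2/3; P(next child type O) = 0.
  I^A i × I^B i: posterior weight 1/3; P(next child type O) = 1/4.
Weighted sum = 1/12.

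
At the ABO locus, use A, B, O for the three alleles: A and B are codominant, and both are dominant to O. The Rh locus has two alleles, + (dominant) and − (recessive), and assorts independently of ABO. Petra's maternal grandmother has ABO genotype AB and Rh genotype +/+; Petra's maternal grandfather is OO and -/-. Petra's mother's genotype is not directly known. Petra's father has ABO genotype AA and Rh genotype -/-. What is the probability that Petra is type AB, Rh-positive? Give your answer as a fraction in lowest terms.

Petra's mother's ABO genotype from AB × OO: 1/2 AO, 1/2 BO.
Crossing each possibility with the father AA and summing P(type AB): 1/2·0 + 1/2·1/2 = 1/4.
Similarly for Rh via the mother's Rh distribution: P(Rh+) = 1/2.
Independent loci: 1/4 × 1/2 = 1/8.

1/8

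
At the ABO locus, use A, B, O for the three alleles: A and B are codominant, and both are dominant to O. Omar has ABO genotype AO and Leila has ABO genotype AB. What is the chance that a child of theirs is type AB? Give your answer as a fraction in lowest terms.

1/4

ABO cross AO × AB → offspring phenotypes: 1/2 A, 1/4 B, 1/4 AB.
So P(type AB) = 1/4.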